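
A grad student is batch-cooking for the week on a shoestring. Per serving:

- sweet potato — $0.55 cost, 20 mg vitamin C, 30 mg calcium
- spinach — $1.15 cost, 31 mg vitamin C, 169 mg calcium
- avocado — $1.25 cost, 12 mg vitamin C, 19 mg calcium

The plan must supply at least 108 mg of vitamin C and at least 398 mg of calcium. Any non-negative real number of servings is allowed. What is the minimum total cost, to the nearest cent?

At the optimum either one food covers both requirements or two foods hit both targets exactly; no other combination can be cheaper.
sweet potato only: max(108/20, 398/30) = 13.27 servings → $7.30.
spinach only: max(108/31, 398/169) = 3.484 servings → $4.01.
avocado only: max(108/12, 398/19) = 20.95 servings → $26.18.
sweet potato + spinach with both tight: 2.414 servings and 1.927 servings → $3.54.
sweet potato + avocado: intersection lies outside the first quadrant.
spinach + avocado with both tight: 1.893 servings and 4.11 servings → $7.31.
Cheapest feasible corner: $3.54.

$3.54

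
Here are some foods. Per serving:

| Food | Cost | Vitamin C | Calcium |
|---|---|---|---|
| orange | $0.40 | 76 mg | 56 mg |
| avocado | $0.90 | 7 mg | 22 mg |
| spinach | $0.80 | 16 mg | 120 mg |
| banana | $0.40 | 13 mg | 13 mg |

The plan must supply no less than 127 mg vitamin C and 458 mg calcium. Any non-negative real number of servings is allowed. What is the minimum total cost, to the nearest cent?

A basic optimal solution has at most two foods positive. Try each food alone and each pair with both targets met exactly.
orange only: max(127/76, 458/56) = 8.179 servings → $3.27.
avocado only: max(127/7, 458/22) = 20.82 servings → $18.74.
spinach only: max(127/16, 458/120) = 7.938 servings → $6.35.
banana only: max(127/13, 458/13) = 35.23 servings → $14.09.
orange + avocado: the both-tight solution has a negative serving — not a feasible corner.
orange + spinach with both tight: 0.9621 servings and 3.368 servings → $3.08.
orange + banana: intersection lies outside the first quadrant.
avocado + spinach with both tight: 16.21 servings and 0.8443 servings → $15.27.
avocado + banana: intersection lies outside the first quadrant.
spinach + banana with both tight: 3.183 servings and 5.852 servings → $4.89.
Cheapest feasible corner: $3.08.

$3.08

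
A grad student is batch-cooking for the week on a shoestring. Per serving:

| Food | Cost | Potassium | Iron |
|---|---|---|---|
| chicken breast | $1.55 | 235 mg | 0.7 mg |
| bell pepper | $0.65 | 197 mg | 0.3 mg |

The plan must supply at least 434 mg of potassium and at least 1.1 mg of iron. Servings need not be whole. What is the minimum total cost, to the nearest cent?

Compare the cost at each extreme point of the feasible region.
chicken breast only: max(434/235, 1.1/0.7) = 1.847 servings → $2.86.
bell pepper only: max(434/197, 1.1/0.3) = 3.667 servings → $2.38.
chicken breast + bell pepper with both tight: 1.283 servings and 0.6721 servings → $2.43.
The minimum over all feasible corners is $2.38.

$2.38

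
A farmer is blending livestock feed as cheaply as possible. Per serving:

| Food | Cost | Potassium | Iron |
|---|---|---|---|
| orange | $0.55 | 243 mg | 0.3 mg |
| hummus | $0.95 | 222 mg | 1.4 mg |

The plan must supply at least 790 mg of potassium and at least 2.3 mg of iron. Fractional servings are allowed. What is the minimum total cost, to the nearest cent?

The cheapest plan sits at a corner of the feasible region — with two constraints it uses at most two foods.
orange only: max(790/243, 2.3/0.3) = 7.667 servings → $4.22.
hummus only: max(790/222, 2.3/1.4) = 3.559 servings → $3.38.
orange + hummus with both tight: 2.176 servings and 1.177 servings → $2.31.
Cheapest feasible corner: $2.31.

$2.31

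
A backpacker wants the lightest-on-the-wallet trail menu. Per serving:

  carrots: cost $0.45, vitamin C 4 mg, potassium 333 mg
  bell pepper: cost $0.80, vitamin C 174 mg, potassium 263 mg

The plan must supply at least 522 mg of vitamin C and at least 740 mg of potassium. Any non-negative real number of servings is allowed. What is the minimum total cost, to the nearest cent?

$2.40

For a min-cost LP with two ≥-constraints, a basic feasible solution has at most two positive variables.
carrots only: max(522/4, 740/333) = 130.5 servings → $58.73.
bell pepper only: max(522/174, 740/263) = 3 servings → $2.40.
carrots + bell pepper: intersection lies outside the first quadrant.
The minimum over all feasible corners is $2.40.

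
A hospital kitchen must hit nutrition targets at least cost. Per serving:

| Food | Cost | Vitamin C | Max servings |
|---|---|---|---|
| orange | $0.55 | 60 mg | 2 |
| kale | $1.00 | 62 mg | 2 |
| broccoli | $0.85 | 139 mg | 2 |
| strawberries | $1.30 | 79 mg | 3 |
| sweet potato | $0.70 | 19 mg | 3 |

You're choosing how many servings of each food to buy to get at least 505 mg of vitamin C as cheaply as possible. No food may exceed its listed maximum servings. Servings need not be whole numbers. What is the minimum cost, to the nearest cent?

$4.53

Cost per mg of vitamin C: broccoli $0.0061, orange $0.0092, kale $0.0161, strawberries $0.0165, sweet potato $0.0368.
Take 2 servings of broccoli: +278.0 mg vitamin C for $1.70 (total $1.70, still need 227.0 mg).
Take 2 servings of orange: +120.0 mg vitamin C for $1.10 (total $2.80, still need 107.0 mg).
Take 1.726 servings of kale: +107.0 mg vitamin C for $1.73 (total $4.53, still need 0.0 mg).
Filling from the cheapest source first is optimal under one linear minimum: $4.53.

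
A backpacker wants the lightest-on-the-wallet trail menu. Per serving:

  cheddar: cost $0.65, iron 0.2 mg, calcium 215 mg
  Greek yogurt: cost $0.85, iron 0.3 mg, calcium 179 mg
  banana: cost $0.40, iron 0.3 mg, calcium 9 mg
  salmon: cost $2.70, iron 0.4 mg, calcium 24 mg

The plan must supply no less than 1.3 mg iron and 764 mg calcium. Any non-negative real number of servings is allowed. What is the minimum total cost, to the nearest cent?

This is a tiny linear program; its minimum lies at a vertex of the feasible set. List the vertices and price them.
cheddar only: max(1.3/0.2, 764/215) = 6.5 servings → $4.22.
Greek yogurt only: max(1.3/0.3, 764/179) = 4.333 servings → $3.68.
banana only: max(1.3/0.3, 764/9) = 84.89 servings → $33.96.
salmon only: max(1.3/0.4, 764/24) = 31.83 servings → $85.95.
cheddar + Greek yogurt: intersection lies outside the first quadrant.
cheddar + banana with both tight: 3.469 servings and 2.021 servings → $3.06.
cheddar + salmon with both tight: 3.379 servings and 1.56 servings → $6.41.
Greek yogurt + banana with both tight: 4.265 servings and 0.06863 servings → $3.65.
Greek yogurt + salmon with both tight: 4.261 servings and 0.05435 servings → $3.77.
banana + salmon: intersection lies outside the first quadrant.
The minimum over all feasible corners is $3.06.

$3.06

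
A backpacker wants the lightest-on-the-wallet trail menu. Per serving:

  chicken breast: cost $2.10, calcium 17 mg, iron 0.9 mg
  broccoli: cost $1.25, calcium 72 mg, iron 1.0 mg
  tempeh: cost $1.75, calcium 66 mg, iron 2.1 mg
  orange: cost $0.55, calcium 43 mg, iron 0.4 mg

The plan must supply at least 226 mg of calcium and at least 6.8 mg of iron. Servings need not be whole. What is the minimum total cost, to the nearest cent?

A basic optimal solution has at most two foods positive. Try each food alone and each pair with both targets met exactly.
chicken breast only: max(226/17, 6.8/0.9) = 13.29 servings → $27.92.
broccoli only: max(226/72, 6.8/1.0) = 6.8 servings → $8.50.
tempeh only: max(226/66, 6.8/2.1) = 3.424 servings → $5.99.
orange only: max(226/43, 6.8/0.4) = 17 servings → $9.35.
chicken breast + broccoli with both tight: 5.515 servings and 1.837 servings → $13.88.
chicken breast + tempeh with both targets exact would need a negative amount; discard.
chicken breast + orange with both tight: 6.332 servings and 2.752 servings → $14.81.
broccoli + tempeh with both tight: 0.3028 servings and 3.094 servings → $5.79.
broccoli + orange: the both-tight solution has a negative serving — not a feasible corner.
tempeh + orange with both tight: 3.161 servings and 0.4038 servings → $5.75.
Cheapest feasible corner: $5.75.

$5.75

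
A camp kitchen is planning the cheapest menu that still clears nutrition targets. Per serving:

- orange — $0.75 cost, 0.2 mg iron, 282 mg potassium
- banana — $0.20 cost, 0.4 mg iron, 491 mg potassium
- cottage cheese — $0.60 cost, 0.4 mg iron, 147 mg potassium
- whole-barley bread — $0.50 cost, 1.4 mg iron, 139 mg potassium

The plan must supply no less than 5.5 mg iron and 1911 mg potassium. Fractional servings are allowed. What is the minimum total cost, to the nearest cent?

For a min-cost LP with two ≥-constraints, a basic feasible solution has at most two positive variables.
orange only: max(5.5/0.2, 1911/282) = 27.5 servings → $20.62.
banana only: max(5.5/0.4, 1911/491) = 13.75 servings → $2.75.
cottage cheese only: max(5.5/0.4, 1911/147) = 13.75 servings → $8.25.
whole-barley bread only: max(5.5/1.4, 1911/139) = 13.75 servings → $6.87.
orange + banana: intersection lies outside the first quadrant.
orange + cottage cheese: intersection lies outside the first quadrant.
orange + whole-barley bread with both tight: 5.207 servings and 3.185 servings → $5.50.
banana + cottage cheese: the both-tight solution has a negative serving — not a feasible corner.
banana + whole-barley bread with both tight: 3.025 servings and 3.064 servings → $2.14.
cottage cheese + whole-barley bread with both tight: 12.72 servings and 0.2936 servings → $7.78.
So the least-cost plan costs $2.14.

$2.14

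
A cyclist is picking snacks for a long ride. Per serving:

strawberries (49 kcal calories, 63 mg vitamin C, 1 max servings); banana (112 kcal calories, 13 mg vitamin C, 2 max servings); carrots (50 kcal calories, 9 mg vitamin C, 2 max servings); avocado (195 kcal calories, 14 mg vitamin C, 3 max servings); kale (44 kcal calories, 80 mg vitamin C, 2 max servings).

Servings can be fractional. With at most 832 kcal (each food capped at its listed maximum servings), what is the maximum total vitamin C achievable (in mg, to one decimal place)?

293.6 mg

Vitamin C per kcal: kale 1.818, strawberries 1.286, carrots 0.18, banana 0.1161, avocado 0.07179.
Take 2 servings of kale: uses 88 kcal, +160.0 mg vitamin C (running total 160.0 mg).
Take 1 serving of strawberries: uses 49 kcal, +63.0 mg vitamin C (running total 223.0 mg).
Take 2 servings of carrots: uses 100 kcal, +18.0 mg vitamin C (running total 241.0 mg).
Take 2 servings of banana: uses 224 kcal, +26.0 mg vitamin C (running total 267.0 mg).
Take 1.903 servings of avocado: uses 371 kcal, +26.6 mg vitamin C (running total 293.6 mg).
Filling greedily by vitamin C-per-kcal is optimal for one linear limit, giving 293.6 mg.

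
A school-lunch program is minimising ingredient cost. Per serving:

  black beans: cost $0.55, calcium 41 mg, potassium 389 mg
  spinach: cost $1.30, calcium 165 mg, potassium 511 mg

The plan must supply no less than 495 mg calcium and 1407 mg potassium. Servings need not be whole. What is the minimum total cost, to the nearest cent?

black beans only: max(495/41, 1407/389) = 12.07 servings → $6.64.
spinach only: max(495/165, 1407/511) = 3 servings → $3.90.
black beans + spinach: the both-tight solution has a negative serving — not a feasible corner.
Cheapest feasible corner: $3.90.

$3.90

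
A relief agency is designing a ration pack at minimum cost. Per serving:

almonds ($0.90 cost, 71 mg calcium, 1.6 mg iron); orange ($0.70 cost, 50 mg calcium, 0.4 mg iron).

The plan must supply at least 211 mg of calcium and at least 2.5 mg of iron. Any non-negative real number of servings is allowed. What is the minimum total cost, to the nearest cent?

At the optimum either one food covers both requirements or two foods hit both targets exactly; no other combination can be cheaper.
almonds only: max(211/71, 2.5/1.6) = 2.972 servings → $2.67.
orange only: max(211/50, 2.5/0.4) = 6.25 servings → $4.38.
almonds + orange with both tight: 0.7868 servings and 3.103 servings → $2.88.
The minimum over all feasible corners is $2.67.

$2.67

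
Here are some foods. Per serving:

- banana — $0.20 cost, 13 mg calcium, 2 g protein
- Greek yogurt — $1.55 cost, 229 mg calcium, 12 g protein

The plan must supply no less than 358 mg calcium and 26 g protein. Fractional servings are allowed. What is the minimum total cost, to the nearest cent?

Minimising a linear cost over {calcium ≥ 358, protein ≥ 26, servings ≥ 0} — the optimum is at a vertex, using one or two foods.
banana only: max(358/13, 26/2) = 27.54 servings → $5.51.
Greek yogurt only: max(358/229, 26/12) = 2.167 servings → $3.36.
banana + Greek yogurt with both tight: 5.49 servings and 1.252 servings → $3.04.
So the least-cost plan costs $3.04.

$3.04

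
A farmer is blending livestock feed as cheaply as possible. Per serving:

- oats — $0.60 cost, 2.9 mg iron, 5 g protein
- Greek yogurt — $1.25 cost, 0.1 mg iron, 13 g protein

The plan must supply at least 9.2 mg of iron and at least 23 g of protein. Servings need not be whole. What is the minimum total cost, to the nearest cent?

$2.59

An LP optimum is at a vertex; with two nutrient constraints at most two foods are used. Check each candidate.
oats only: max(9.2/2.9, 23/5) = 4.6 servings → $2.76.
Greek yogurt only: max(9.2/0.1, 23/13) = 92 servings → $115.00.
oats + Greek yogurt with both tight: 3.153 servings and 0.5565 servings → $2.59.
Cheapest feasible corner: $2.59.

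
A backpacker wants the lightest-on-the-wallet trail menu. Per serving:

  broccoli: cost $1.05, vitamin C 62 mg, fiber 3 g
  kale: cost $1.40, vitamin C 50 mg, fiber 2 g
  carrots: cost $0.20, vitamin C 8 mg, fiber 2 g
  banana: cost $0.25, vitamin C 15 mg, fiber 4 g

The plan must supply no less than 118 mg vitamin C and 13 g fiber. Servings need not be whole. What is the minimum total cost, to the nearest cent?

A basic optimal solution has at most two foods positive. Try each food alone and each pair with both targets met exactly.
broccoli only: max(118/62, 13/3) = 4.333 servings → $4.55.
kale only: max(118/50, 13/2) = 6.5 servings → $9.10.
carrots only: max(118/8, 13/2) = 14.75 servings → $2.95.
banana only: max(118/15, 13/4) = 7.867 servings → $1.97.
broccoli + kale: the both-tight solution has a negative serving — not a feasible corner.
broccoli + carrots with both tight: 1.32 servings and 4.52 servings → $2.29.
broccoli + banana with both tight: 1.365 servings and 2.227 servings → $1.99.
kale + carrots with both tight: 1.571 servings and 4.929 servings → $3.19.
kale + banana with both tight: 1.629 servings and 2.435 servings → $2.89.
carrots + banana: the both-tight solution has a negative serving — not a feasible corner.
Cheapest feasible corner: $1.97.

$1.97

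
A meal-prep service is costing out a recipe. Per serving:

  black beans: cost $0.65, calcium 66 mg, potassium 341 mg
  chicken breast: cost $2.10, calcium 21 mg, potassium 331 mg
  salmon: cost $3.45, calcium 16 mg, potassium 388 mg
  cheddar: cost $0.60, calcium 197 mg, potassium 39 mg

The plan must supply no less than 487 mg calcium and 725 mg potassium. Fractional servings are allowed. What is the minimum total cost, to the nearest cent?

For a min-cost LP with two ≥-constraints, a basic feasible solution has at most two positive variables.
black beans only: max(487/66, 725/341) = 7.379 servings → $4.80.
chicken breast only: max(487/21, 725/331) = 23.19 servings → $48.70.
salmon only: max(487/16, 725/388) = 30.44 servings → $105.01.
cheddar only: max(487/197, 725/39) = 18.59 servings → $11.15.
black beans + chicken breast with both targets exact would need a negative amount; discard.
black beans + salmon with both targets exact would need a negative amount; discard.
black beans + cheddar with both tight: 1.917 servings and 1.83 servings → $2.34.
chicken breast + salmon: intersection lies outside the first quadrant.
chicken breast + cheddar with both tight: 1.923 servings and 2.267 servings → $5.40.
salmon + cheddar with both tight: 1.633 servings and 2.339 servings → $7.04.
The minimum over all feasible corners is $2.34.

$2.34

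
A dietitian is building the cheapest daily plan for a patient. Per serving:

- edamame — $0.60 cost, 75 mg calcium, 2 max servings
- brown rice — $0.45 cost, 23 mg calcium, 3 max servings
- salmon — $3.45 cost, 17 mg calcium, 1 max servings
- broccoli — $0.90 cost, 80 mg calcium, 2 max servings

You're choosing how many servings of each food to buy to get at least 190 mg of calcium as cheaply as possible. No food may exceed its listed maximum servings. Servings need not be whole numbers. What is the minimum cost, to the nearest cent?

$1.65

Cost per mg of calcium: edamame $0.0080, broccoli $0.0112, brown rice $0.0196, salmon $0.2029.
Take 2 servings of edamame: +150.0 mg calcium for $1.20 (total $1.20, still need 40.0 mg).
Take 0.5 servings of broccoli: +40.0 mg calcium for $0.45 (total $1.65, still need 0.0 mg).
Filling from the cheapest source first is optimal under one linear minimum: $1.65.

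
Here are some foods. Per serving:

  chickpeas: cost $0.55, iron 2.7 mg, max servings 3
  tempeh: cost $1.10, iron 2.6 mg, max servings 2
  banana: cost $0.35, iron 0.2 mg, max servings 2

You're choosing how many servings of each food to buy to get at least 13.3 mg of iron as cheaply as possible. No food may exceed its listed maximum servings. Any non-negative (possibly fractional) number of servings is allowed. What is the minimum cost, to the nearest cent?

$3.85

Cost per mg of iron: chickpeas $0.2037, tempeh $0.4231, banana $1.7500.
Take 3 servings of chickpeas: +8.1 mg iron for $1.65 (total $1.65, still need 5.2 mg).
Take 2 servings of tempeh: +5.2 mg iron for $2.20 (total $3.85, still need 0.0 mg).
Greedy by cheapest-per-mg is optimal for a single linear constraint, so the minimum cost is $3.85.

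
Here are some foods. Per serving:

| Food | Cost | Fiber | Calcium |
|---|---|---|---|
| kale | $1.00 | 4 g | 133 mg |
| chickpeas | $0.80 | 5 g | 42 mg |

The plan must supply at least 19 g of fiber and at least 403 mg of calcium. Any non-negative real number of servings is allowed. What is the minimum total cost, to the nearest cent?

Compare the cost at each extreme point of the feasible region.
kale only: max(19/4, 403/133) = 4.75 servings → $4.75.
chickpeas only: max(19/5, 403/42) = 9.595 servings → $7.68.
kale + chickpeas with both tight: 2.449 servings and 1.841 servings → $3.92.
Cheapest feasible corner: $3.92.

$3.92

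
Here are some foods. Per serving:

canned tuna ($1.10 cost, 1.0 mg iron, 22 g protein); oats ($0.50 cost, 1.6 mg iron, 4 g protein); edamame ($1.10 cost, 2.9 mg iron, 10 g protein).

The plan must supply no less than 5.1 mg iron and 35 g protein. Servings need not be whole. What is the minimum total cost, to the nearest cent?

Minimising a linear cost over {iron ≥ 5.1, protein ≥ 35, servings ≥ 0} — the optimum is at a vertex, using one or two foods.
canned tuna only: max(5.1/1.0, 35/22) = 5.1 servings → $5.61.
oats only: max(5.1/1.6, 35/4) = 8.75 servings → $4.38.
edamame only: max(5.1/2.9, 35/10) = 3.5 servings → $3.85.
canned tuna + oats with both tight: 1.141 servings and 2.474 servings → $2.49.
canned tuna + edamame with both tight: 0.9387 servings and 1.435 servings → $2.61.
oats + edamame: the both-tight solution has a negative serving — not a feasible corner.
Cheapest feasible corner: $2.49.

$2.49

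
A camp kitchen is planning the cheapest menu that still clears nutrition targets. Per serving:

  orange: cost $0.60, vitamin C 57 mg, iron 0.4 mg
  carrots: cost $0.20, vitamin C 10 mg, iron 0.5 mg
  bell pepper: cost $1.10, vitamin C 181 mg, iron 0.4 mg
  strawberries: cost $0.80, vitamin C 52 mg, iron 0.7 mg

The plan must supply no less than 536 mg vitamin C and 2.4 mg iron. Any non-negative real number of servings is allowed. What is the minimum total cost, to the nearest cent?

Two binding constraints pin down two serving amounts, so the optimal mix uses at most two foods. The candidates are each food alone (scaled to the tighter of vitamin C/iron) and each pair with both constraints tight.
orange only: max(536/57, 2.4/0.4) = 9.404 servings → $5.64.
carrots only: max(536/10, 2.4/0.5) = 53.6 servings → $10.72.
bell pepper only: max(536/181, 2.4/0.4) = 6 servings → $6.60.
strawberries only: max(536/52, 2.4/0.7) = 10.31 servings → $8.25.
orange + carrots: the both-tight solution has a negative serving — not a feasible corner.
orange + bell pepper with both tight: 4.435 servings and 1.565 servings → $4.38.
orange + strawberries: the both-tight solution has a negative serving — not a feasible corner.
carrots + bell pepper with both tight: 2.543 servings and 2.821 servings → $3.61.
carrots + strawberries with both targets exact would need a negative amount; discard.
bell pepper + strawberries with both tight: 2.364 servings and 2.077 servings → $4.26.
So the least-cost plan costs $3.61.

$3.61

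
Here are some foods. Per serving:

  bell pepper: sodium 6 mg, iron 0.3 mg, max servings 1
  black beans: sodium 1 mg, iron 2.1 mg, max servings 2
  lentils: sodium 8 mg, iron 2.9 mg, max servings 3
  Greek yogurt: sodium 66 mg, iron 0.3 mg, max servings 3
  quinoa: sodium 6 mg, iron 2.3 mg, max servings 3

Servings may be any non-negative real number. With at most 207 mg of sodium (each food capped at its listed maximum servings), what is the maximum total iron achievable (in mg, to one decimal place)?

Iron per mg sodium: black beans 2.1, quinoa 0.3833, lentils 0.3625, bell pepper 0.05, Greek yogurt 0.004545.
Take 2 servings of black beans: uses 2 mg sodium, +4.2 mg iron (running total 4.2 mg).
Take 3 servings of quinoa: uses 18 mg sodium, +6.9 mg iron (running total 11.1 mg).
Take 3 servings of lentils: uses 24 mg sodium, +8.7 mg iron (running total 19.8 mg).
Take 1 serving of bell pepper: uses 6 mg sodium, +0.3 mg iron (running total 20.1 mg).
Take 2.379 servings of Greek yogurt: uses 157 mg sodium, +0.7 mg iron (running total 20.8 mg).
Filling greedily by iron-per-mg sodium is optimal for one linear limit, giving 20.8 mg.

20.8 mg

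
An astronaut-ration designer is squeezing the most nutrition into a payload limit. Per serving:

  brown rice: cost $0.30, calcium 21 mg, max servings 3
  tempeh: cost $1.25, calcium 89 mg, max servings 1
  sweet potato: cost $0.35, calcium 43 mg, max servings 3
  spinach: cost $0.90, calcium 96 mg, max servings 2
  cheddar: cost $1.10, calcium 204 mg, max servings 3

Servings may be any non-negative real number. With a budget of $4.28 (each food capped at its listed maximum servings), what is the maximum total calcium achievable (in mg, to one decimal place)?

Calcium per dollar: cheddar 185.5, sweet potato 122.9, spinach 106.7, tempeh 71.2, brown rice 70.
Take 3 servings of cheddar: spends $3.30, +612.0 mg calcium (running total 612.0 mg).
Take 2.8 servings of sweet potato: spends $0.98, +120.4 mg calcium (running total 732.4 mg).
Filling greedily by calcium-per-dollar is optimal for one linear limit, giving 732.4 mg.

732.4 mg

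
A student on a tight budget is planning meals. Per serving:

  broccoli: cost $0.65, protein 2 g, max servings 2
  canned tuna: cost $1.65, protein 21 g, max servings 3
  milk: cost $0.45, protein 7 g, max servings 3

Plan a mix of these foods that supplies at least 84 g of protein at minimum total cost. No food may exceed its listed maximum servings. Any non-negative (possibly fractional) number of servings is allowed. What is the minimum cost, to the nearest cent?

$6.30

Cost per g of protein: milk $0.0643, canned tuna $0.0786, broccoli $0.3250.
Take 3 servings of milk: +21.0 g protein for $1.35 (total $1.35, still need 63.0 g).
Take 3 servings of canned tuna: +63.0 g protein for $4.95 (total $6.30, still need 0.0 g).
Greedy by cheapest-per-g is optimal for a single linear constraint, so the minimum cost is $6.30.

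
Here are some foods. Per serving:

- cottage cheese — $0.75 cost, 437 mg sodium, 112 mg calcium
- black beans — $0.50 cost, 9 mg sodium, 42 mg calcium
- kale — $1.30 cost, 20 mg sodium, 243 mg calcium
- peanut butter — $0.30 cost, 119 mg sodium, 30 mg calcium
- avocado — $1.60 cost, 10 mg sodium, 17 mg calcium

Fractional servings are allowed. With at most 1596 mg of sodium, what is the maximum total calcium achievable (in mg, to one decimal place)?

Calcium per mg sodium: kale 12.15, black beans 4.667, avocado 1.7, cottage cheese 0.2563, peanut butter 0.2521.
With no serving limits, spend the whole sodium allowance on kale: 1596 mg / 20 mg × 243 mg = 19391.4 mg.

19391.4 mg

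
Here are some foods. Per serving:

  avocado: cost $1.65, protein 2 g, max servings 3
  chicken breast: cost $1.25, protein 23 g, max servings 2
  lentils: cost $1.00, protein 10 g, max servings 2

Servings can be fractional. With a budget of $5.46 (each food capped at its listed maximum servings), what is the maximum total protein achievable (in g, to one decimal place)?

Protein per dollar: chicken breast 18.4, lentils 10, avocado 1.212.
Take 2 servings of chicken breast: spends $2.50, +46.0 g protein (running total 46.0 g).
Take 2 servings of lentils: spends $2.00, +20.0 g protein (running total 66.0 g).
Take 0.5818 servings of avocado: spends $0.96, +1.2 g protein (running total 67.2 g).
Greedy by best ratio exhausts the cost allowance optimally: 67.2 g.

67.2 g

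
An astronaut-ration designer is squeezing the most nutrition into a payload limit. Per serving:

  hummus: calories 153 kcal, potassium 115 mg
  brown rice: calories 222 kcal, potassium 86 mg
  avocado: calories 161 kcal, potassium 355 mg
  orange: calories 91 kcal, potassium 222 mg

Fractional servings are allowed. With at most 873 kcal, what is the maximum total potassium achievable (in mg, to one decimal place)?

2129.7 mg

Potassium per kcal: orange 2.44, avocado 2.205, hummus 0.7516, brown rice 0.3874.
With no serving limits, spend the whole calories allowance on orange: 873 kcal / 91 kcal × 222 mg = 2129.7 mg.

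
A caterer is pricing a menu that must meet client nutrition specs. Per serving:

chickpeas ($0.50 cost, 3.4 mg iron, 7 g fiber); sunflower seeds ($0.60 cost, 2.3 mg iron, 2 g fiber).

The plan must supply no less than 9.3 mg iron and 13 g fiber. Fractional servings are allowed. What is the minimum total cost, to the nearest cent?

$1.37

Check every corner: each single food scaled to meet both minima, and each pair solved so both constraints bind.
chickpeas only: max(9.3/3.4, 13/7) = 2.735 servings → $1.37.
sunflower seeds only: max(9.3/2.3, 13/2) = 6.5 servings → $3.90.
chickpeas + sunflower seeds with both tight: 1.215 servings and 2.247 servings → $1.96.
The minimum over all feasible corners is $1.37.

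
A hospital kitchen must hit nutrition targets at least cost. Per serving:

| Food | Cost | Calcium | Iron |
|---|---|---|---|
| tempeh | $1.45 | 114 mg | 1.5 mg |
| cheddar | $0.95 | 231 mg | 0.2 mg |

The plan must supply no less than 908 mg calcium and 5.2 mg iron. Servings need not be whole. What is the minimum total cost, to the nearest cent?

$6.82

Compare the cost at each extreme point of the feasible region.
tempeh only: max(908/114, 5.2/1.5) = 7.965 servings → $11.55.
cheddar only: max(908/231, 5.2/0.2) = 26 servings → $24.70.
tempeh + cheddar with both tight: 3.15 servings and 2.376 servings → $6.82.
So the least-cost plan costs $6.82.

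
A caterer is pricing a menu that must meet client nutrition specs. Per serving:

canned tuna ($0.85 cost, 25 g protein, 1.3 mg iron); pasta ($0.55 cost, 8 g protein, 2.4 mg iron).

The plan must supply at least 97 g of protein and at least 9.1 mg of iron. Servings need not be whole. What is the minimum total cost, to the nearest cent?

Check every corner: each single food scaled to meet both minima, and each pair solved so both constraints bind.
canned tuna only: max(97/25, 9.1/1.3) = 7 servings → $5.95.
pasta only: max(97/8, 9.1/2.4) = 12.12 servings → $6.67.
canned tuna + pasta with both tight: 3.226 servings and 2.044 servings → $3.87.
So the least-cost plan costs $3.87.

$3.87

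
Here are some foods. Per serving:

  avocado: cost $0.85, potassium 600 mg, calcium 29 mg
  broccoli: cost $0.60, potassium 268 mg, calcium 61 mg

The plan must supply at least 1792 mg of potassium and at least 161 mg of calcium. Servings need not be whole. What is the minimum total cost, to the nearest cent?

$2.88

At the optimum either one food covers both requirements or two foods hit both targets exactly; no other combination can be cheaper.
avocado only: max(1792/600, 161/29) = 5.552 servings → $4.72.
broccoli only: max(1792/268, 161/61) = 6.687 servings → $4.01.
avocado + broccoli with both tight: 2.295 servings and 1.548 servings → $2.88.
The minimum over all feasible corners is $2.88.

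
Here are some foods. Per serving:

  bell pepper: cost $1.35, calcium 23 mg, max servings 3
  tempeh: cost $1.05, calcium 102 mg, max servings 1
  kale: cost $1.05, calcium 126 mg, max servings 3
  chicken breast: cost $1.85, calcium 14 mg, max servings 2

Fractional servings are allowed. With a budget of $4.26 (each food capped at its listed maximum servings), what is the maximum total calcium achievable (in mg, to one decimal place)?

Calcium per dollar: kale 120, tempeh 97.14, bell pepper 17.04, chicken breast 7.568.
Take 3 servings of kale: spends $3.15, +378.0 mg calcium (running total 378.0 mg).
Take 1 serving of tempeh: spends $1.05, +102.0 mg calcium (running total 480.0 mg).
Take 0.04444 servings of bell pepper: spends $0.06, +1.0 mg calcium (running total 481.0 mg).
Filling greedily by calcium-per-dollar is optimal for one linear limit, giving 481.0 mg.

481.0 mg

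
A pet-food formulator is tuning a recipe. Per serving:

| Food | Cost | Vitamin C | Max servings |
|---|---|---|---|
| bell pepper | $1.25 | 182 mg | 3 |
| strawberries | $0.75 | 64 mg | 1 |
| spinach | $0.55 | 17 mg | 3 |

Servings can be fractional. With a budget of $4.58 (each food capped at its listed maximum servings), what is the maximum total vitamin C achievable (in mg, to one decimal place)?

612.5 mg

Vitamin C per dollar: bell pepper 145.6, strawberries 85.33, spinach 30.91.
Take 3 servings of bell pepper: spends $3.75, +546.0 mg vitamin C (running total 546.0 mg).
Take 1 serving of strawberries: spends $0.75, +64.0 mg vitamin C (running total 610.0 mg).
Take 0.1455 servings of spinach: spends $0.08, +2.5 mg vitamin C (running total 612.5 mg).
Filling greedily by vitamin C-per-dollar is optimal for one linear limit, giving 612.5 mg.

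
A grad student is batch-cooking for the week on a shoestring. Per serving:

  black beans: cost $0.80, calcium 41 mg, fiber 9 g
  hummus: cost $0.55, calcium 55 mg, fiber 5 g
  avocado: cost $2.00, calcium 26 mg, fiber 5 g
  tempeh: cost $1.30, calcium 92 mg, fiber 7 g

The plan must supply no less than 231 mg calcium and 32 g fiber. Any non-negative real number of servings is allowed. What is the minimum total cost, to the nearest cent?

Check every corner: each single food scaled to meet both minima, and each pair solved so both constraints bind.
black beans only: max(231/41, 32/9) = 5.634 servings → $4.51.
hummus only: max(231/55, 32/5) = 6.4 servings → $3.52.
avocado only: max(231/26, 32/5) = 8.885 servings → $17.77.
tempeh only: max(231/92, 32/7) = 4.571 servings → $5.94.
black beans + hummus with both tight: 2.086 servings and 2.645 servings → $3.12.
black beans + avocado: the both-tight solution has a negative serving — not a feasible corner.
black beans + tempeh with both tight: 2.453 servings and 1.418 servings → $3.81.
hummus + avocado with both tight: 2.228 servings and 4.172 servings → $9.57.
hummus + tempeh with both targets exact would need a negative amount; discard.
avocado + tempeh with both tight: 4.773 servings and 1.162 servings → $11.06.
Cheapest feasible corner: $3.12.

$3.12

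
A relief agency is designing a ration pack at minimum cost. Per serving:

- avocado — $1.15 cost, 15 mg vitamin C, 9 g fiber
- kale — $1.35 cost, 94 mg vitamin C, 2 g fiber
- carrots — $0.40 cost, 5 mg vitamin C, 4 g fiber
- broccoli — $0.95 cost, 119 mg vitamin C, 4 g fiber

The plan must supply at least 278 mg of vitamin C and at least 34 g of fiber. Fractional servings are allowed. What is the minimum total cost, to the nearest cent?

$4.54

Minimising a linear cost over {vitamin C ≥ 278, fiber ≥ 34, servings ≥ 0} — the optimum is at a vertex, using one or two foods.
avocado only: max(278/15, 34/9) = 18.53 servings → $21.31.
kale only: max(278/94, 34/2) = 17 servings → $22.95.
carrots only: max(278/5, 34/4) = 55.6 servings → $22.24.
broccoli only: max(278/119, 34/4) = 8.5 servings → $8.07.
avocado + kale with both tight: 3.235 servings and 2.441 servings → $7.02.
avocado + carrots: the both-tight solution has a negative serving — not a feasible corner.
avocado + broccoli with both tight: 2.902 servings and 1.97 servings → $5.21.
kale + carrots with both tight: 2.574 servings and 7.213 servings → $6.36.
kale + broccoli: intersection lies outside the first quadrant.
carrots + broccoli with both tight: 6.434 servings and 2.066 servings → $4.54.
The minimum over all feasible corners is $4.54.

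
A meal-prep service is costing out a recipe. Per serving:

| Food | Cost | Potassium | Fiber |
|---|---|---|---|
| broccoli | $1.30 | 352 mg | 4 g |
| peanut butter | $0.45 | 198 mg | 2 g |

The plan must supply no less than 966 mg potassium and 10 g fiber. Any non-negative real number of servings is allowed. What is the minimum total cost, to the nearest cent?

$2.25

For a min-cost LP with two ≥-constraints, a basic feasible solution has at most two positive variables.
broccoli only: max(966/352, 10/4) = 2.744 servings → $3.57.
peanut butter only: max(966/198, 10/2) = 5 servings → $2.25.
broccoli + peanut butter with both tight: 0.5455 servings and 3.909 servings → $2.47.
Cheapest feasible corner: $2.25.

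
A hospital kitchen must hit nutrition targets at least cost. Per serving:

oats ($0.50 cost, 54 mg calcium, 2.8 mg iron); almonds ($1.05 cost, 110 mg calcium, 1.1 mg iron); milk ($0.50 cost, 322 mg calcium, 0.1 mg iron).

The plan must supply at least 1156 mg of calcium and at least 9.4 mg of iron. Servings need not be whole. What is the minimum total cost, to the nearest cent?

This is a tiny linear program; its minimum lies at a vertex of the feasible set. List the vertices and price them.
oats only: max(1156/54, 9.4/2.8) = 21.41 servings → $10.70.
almonds only: max(1156/110, 9.4/1.1) = 10.51 servings → $11.03.
milk only: max(1156/322, 9.4/0.1) = 94 servings → $47.00.
oats + almonds with both targets exact would need a negative amount; discard.
oats + milk with both tight: 3.248 servings and 3.045 servings → $3.15.
almonds + milk with both tight: 8.483 servings and 0.6923 servings → $9.25.
The minimum over all feasible corners is $3.15.

$3.15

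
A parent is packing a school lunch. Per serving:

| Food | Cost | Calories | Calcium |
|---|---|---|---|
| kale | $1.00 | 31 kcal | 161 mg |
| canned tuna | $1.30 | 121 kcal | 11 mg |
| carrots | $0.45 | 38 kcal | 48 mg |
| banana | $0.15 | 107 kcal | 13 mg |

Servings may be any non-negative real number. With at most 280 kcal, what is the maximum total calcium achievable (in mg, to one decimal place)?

1454.2 mg

Calcium per kcal: kale 5.194, carrots 1.263, banana 0.1215, canned tuna 0.09091.
With no serving limits, spend the whole calories allowance on kale: 280 kcal / 31 kcal × 161 mg = 1454.2 mg.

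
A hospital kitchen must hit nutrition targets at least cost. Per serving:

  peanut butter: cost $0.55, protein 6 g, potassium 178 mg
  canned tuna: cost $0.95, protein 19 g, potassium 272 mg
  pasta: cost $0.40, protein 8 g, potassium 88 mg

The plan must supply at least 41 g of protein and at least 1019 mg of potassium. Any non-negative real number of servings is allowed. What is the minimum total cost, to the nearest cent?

A basic optimal solution has at most two foods positive. Try each food alone and each pair with both targets met exactly.
peanut butter only: max(41/6, 1019/178) = 6.833 servings → $3.76.
canned tuna only: max(41/19, 1019/272) = 3.746 servings → $3.56.
pasta only: max(41/8, 1019/88) = 11.58 servings → $4.63.
peanut butter + canned tuna with both tight: 4.691 servings and 0.6766 servings → $3.22.
peanut butter + pasta with both tight: 5.071 servings and 1.321 servings → $3.32.
canned tuna + pasta: the both-tight solution has a negative serving — not a feasible corner.
The minimum over all feasible corners is $3.22.

$3.22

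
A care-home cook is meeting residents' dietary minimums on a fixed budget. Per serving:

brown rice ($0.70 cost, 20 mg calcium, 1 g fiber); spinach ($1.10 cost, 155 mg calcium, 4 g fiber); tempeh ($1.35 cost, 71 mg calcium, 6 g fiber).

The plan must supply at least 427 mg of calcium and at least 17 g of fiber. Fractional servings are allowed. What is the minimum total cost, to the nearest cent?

$4.24

Minimising a linear cost over {calcium ≥ 427, fiber ≥ 17, servings ≥ 0} — the optimum is at a vertex, using one or two foods.
brown rice only: max(427/20, 17/1) = 21.35 servings → $14.95.
spinach only: max(427/155, 17/4) = 4.25 servings → $4.67.
tempeh only: max(427/71, 17/6) = 6.014 servings → $8.12.
brown rice + spinach with both tight: 12.36 servings and 1.16 servings → $9.93.
brown rice + tempeh: the both-tight solution has a negative serving — not a feasible corner.
spinach + tempeh with both tight: 2.098 servings and 1.435 servings → $4.24.
Cheapest feasible corner: $4.24.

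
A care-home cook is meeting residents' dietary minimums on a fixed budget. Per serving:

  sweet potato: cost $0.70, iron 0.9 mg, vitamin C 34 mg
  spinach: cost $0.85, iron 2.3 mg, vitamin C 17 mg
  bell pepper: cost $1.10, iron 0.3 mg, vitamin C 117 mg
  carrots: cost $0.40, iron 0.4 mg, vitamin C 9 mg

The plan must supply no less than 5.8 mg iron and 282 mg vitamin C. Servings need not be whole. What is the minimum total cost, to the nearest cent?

$4.20

An LP optimum is at a vertex; with two nutrient constraints at most two foods are used. Check each candidate.
sweet potato only: max(5.8/0.9, 282/34) = 8.294 servings → $5.81.
spinach only: max(5.8/2.3, 282/17) = 16.59 servings → $14.10.
bell pepper only: max(5.8/0.3, 282/117) = 19.33 servings → $21.27.
carrots only: max(5.8/0.4, 282/9) = 31.33 servings → $12.53.
sweet potato + spinach: intersection lies outside the first quadrant.
sweet potato + bell pepper with both tight: 6.246 servings and 0.5952 servings → $5.03.
sweet potato + carrots with both targets exact would need a negative amount; discard.
spinach + bell pepper with both tight: 2.25 servings and 2.083 servings → $4.20.
spinach + carrots: intersection lies outside the first quadrant.
bell pepper + carrots with both tight: 1.374 servings and 13.47 servings → $6.90.
Cheapest feasible corner: $4.20.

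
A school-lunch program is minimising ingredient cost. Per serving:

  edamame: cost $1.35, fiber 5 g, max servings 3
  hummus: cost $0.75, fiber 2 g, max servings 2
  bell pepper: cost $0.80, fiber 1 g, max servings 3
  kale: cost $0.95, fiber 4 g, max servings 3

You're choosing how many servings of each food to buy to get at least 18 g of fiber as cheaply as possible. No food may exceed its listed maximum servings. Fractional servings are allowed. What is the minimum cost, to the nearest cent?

$4.47

Cost per g of fiber: kale $0.2375, edamame $0.2700, hummus $0.3750, bell pepper $0.8000.
Take 3 servings of kale: +12.0 g fiber for $2.85 (total $2.85, still need 6.0 g).
Take 1.2 servings of edamame: +6.0 g fiber for $1.62 (total $4.47, still need 0.0 g).
Filling from the cheapest source first is optimal under one linear minimum: $4.47.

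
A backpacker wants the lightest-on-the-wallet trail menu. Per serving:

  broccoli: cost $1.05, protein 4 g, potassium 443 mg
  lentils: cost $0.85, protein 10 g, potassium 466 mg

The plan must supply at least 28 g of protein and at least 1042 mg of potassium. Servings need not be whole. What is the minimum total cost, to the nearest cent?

With two linear requirements the optimum uses one or two foods; enumerate the corners.
broccoli only: max(28/4, 1042/443) = 7 servings → $7.35.
lentils only: max(28/10, 1042/466) = 2.8 servings → $2.38.
broccoli + lentils: intersection lies outside the first quadrant.
The minimum over all feasible corners is $2.38.

$2.38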